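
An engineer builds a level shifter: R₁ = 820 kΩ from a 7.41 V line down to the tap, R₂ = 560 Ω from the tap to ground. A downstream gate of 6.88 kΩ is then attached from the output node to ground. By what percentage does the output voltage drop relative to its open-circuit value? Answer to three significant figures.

The divider's output (Thévenin) resistance is R₁‖R₂ = 559.6 Ω.
Fractional drop under load = R_th/(R_th + R_L) = 559.6 / (559.6 + 6880) = 0.07522.
So the output falls by 7.52 %.

7.52 %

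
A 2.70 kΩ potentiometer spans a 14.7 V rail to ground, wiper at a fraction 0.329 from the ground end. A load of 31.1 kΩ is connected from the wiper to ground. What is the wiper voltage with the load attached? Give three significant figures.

The wiper splits the pot into (1−α)R = 1812 Ω above and αR = 888.3 Ω below.
Lower section ‖ load = 863.6 Ω.
V_wiper = 14.7 × 863.6/(1812 + 863.6) = 4.75 V.

V ≈ 4.75 V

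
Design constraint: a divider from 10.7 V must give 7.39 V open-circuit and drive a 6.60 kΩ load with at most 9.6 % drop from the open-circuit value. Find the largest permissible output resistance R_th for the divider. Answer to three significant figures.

Loading drop = R_th/(R_th + R_L) ≤ 0.0960, so R_th ≤ R_L · ε/(1−ε) = 6.60 kΩ × 0.0960/0.9040 = 701 Ω.
(Any R1, R2 with R2/(R1+R2) = 0.691 and R1‖R2 ≤ 701 Ω will meet the spec.)

R_th ≤ 701 Ω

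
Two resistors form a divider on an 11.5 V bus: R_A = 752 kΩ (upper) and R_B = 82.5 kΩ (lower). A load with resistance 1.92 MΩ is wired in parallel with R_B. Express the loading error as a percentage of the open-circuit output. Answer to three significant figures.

3.73 %

The divider's output (Thévenin) resistance is R_A‖R_B = 74.34 kΩ.
Fractional drop under load = R_th/(R_th + R_L) = 74.34 / (74.34 + 1920) = 0.03728.
So the output falls by 3.73 %.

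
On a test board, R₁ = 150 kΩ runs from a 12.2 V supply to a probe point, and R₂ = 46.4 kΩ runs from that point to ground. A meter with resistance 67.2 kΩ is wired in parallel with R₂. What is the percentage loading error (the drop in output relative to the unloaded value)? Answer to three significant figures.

Unloaded V = 12.2 × 46.4/196.4 = 2.882 V.
Loaded: R₂‖R_L = 27.45 kΩ, giving V = 12.2 × 27.45/177.4 = 1.887 V.
Drop = (2.882 − 1.887) / 2.882 = 34.5 %.

34.5 %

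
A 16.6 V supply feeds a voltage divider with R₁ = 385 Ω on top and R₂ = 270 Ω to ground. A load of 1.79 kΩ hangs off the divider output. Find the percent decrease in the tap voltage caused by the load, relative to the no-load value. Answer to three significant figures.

8.14 %

Unloaded V = 16.6 × 270/655.0 = 6.8427 V.
Loaded: R₂‖R_L = 234.6 Ω, giving V = 16.6 × 234.6/619.6 = 6.2855 V.
Drop = (6.8427 − 6.2855) / 6.8427 = 8.14 %.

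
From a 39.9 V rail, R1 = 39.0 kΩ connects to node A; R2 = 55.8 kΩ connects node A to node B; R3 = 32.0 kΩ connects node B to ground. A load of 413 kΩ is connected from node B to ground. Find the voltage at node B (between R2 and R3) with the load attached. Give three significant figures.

At node B, R3 is in parallel with the load: R3‖R_L = 29.70 kΩ.
Below node A the resistance is R2 + (R3‖R_L) = 85.50 kΩ, so V_A = 39.9 × 85.50/124.5 = 27.40 V.
Then V_B = V_A × (R3‖R_L)/(R2 + R3‖R_L) = 27.40 × 29.70/85.50 = 9.52 V.

V ≈ 9.52 V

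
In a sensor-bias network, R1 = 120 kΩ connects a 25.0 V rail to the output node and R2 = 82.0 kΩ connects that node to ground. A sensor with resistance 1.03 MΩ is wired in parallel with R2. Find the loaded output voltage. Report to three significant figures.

The load sits in parallel with R2: R2‖R_L = (82.0 × 1030) / (82.0 + 1030) = 75.95 kΩ.
V_out = 25.0 × 75.95 / (120 + 75.95) = 25.0 × 75.95/196.0 = 9.69 V.

V_out ≈ 9.69 V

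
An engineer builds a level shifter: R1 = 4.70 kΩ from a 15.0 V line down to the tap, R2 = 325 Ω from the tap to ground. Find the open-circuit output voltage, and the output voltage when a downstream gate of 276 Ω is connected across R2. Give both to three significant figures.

Open-circuit: V = 15.0 × 325/(4700 + 325) = 0.970 V.
With the load, R2 becomes R2‖R_L = 149.3 Ω, so V = 15.0 × 149.3/4849 = 0.462 V.

Unloaded: 0.970 V; loaded: 0.462 V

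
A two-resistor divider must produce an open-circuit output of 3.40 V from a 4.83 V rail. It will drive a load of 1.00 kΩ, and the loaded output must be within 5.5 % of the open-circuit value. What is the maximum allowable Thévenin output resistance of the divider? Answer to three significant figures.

Loading drop = R_th/(R_th + R_L) ≤ 0.0550, so R_th ≤ R_L · ε/(1−ε) = 1.00 kΩ × 0.0550/0.9450 = 58.2 Ω.

R_th ≤ 58.2 Ω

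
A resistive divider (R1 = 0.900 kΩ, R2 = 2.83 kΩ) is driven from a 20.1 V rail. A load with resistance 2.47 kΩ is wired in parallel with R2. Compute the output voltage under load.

The load sits in parallel with R2: R2‖R_L = (2830 × 2470) / (2830 + 2470) = 1319 Ω.
V_out = 20.1 × 1319 / (900 + 1319) = 20.1 × 1319/2219 = 11.9 V.

V_out ≈ 11.9 V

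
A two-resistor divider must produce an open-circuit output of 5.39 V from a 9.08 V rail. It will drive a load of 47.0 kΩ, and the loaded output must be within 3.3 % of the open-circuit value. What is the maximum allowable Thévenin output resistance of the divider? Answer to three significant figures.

Loading drop = R_th/(R_th + R_L) ≤ 0.0330, so R_th ≤ R_L · ε/(1−ε) = 47.0 kΩ × 0.0330/0.9670 = 1.60 kΩ.
(Any R1, R2 with R2/(R1+R2) = 0.594 and R1‖R2 ≤ 1.60 kΩ will meet the spec.)

R_th ≤ 1.60 kΩ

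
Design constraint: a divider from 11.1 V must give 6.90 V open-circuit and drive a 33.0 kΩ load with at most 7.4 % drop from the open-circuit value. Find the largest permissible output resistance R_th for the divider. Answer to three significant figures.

R_th ≤ 2.64 kΩ

Loading drop = R_th/(R_th + R_L) ≤ 0.0740, so R_th ≤ R_L · ε/(1−ε) = 33.0 kΩ × 0.0740/0.9260 = 2.64 kΩ.
(Any R1, R2 with R2/(R1+R2) = 0.622 and R1‖R2 ≤ 2.64 kΩ will meet the spec.)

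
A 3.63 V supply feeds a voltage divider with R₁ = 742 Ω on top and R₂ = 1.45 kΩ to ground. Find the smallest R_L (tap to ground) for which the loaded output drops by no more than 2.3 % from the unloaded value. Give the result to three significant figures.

Output resistance R_th = R₁‖R₂ = (742 × 1450)/2192 = 490.8 Ω.
The fractional drop is R_th/(R_th + R_L); requiring this ≤ 0.0230 gives R_L ≥ R_th(1/0.0230 − 1) = 490.8 × 42.48 = 20.8 kΩ.

R_L(min) ≈ 20.8 kΩ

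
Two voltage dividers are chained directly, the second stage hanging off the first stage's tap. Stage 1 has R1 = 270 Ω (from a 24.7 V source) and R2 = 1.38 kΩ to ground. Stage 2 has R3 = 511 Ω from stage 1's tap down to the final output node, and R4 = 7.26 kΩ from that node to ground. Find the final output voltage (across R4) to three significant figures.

V_out ≈ 18.8 V

Stage 2 presents R3+R4 = 7771 Ω as a load on stage 1's tap.
Stage 1's lower leg becomes R2‖(R3+R4) = 1172 Ω, so V_mid = 24.7 × 1172/1442 = 20.07 V.
Stage 2 is itself unloaded: V_out = V_mid × R4/(R3+R4) = 20.07 × 7260/7771 = 18.8 V.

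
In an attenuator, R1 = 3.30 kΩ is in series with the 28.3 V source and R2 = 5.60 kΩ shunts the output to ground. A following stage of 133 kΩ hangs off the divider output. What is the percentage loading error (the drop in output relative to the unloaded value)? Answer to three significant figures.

1.54 %

The divider's output (Thévenin) resistance is R1‖R2 = 2.076 kΩ.
Fractional drop under load = R_th/(R_th + R_L) = 2.076 / (2.076 + 133) = 0.01537.
So the output falls by 1.54 %.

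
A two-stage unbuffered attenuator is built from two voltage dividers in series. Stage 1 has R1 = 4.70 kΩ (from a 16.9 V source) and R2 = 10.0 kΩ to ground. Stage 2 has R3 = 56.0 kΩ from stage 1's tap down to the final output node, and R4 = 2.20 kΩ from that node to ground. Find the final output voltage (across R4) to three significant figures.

V_out ≈ 0.412 V

Stage 2 presents R3+R4 = 58.20 kΩ as a load on stage 1's tap.
Stage 1's lower leg becomes R2‖(R3+R4) = 8.534 kΩ, so V_mid = 16.9 × 8.534/13.23 = 10.90 V.
Stage 2 is itself unloaded: V_out = V_mid × R4/(R3+R4) = 10.90 × 2.20/58.20 = 0.412 V.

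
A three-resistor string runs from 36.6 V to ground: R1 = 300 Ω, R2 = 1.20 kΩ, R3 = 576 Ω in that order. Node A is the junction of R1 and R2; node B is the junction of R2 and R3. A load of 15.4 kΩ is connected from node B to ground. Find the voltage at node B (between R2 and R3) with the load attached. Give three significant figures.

At node B, R3 is in parallel with the load: R3‖R_L = 555.2 Ω.
Below node A the resistance is R2 + (R3‖R_L) = 1755 Ω, so V_A = 36.6 × 1755/2055 = 31.26 V.
Then V_B = V_A × (R3‖R_L)/(R2 + R3‖R_L) = 31.26 × 555.2/1755 = 9.89 V.

V ≈ 9.89 V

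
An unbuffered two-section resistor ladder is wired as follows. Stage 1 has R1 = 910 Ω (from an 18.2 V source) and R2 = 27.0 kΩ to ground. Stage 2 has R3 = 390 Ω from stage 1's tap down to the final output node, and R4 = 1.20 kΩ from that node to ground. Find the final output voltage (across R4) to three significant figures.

Stage 2 presents R3+R4 = 1590 Ω as a load on stage 1's tap.
Stage 1's lower leg becomes R2‖(R3+R4) = 1502 Ω, so V_mid = 18.2 × 1502/2412 = 11.33 V.
Stage 2 is itself unloaded: V_out = V_mid × R4/(R3+R4) = 11.33 × 1200/1590 = 8.55 V.

V_out ≈ 8.55 V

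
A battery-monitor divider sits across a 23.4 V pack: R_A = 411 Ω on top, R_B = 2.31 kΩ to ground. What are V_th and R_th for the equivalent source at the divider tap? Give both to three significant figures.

V_th = 19.9 V, R_th = 349 Ω

V_th is the open-circuit tap voltage: 23.4 × 2310/(411 + 2310) = 19.9 V.
With the supply zeroed, R_A and R_B appear in parallel from the tap: R_th = R_A‖R_B = (411 × 2310)/2721 = 349 Ω.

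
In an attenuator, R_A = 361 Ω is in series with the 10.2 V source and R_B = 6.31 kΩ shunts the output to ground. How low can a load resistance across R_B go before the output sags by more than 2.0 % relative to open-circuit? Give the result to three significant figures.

Output resistance R_th = R_A‖R_B = (361 × 6310)/6671 = 341.5 Ω.
The fractional drop is R_th/(R_th + R_L); requiring this ≤ 0.0200 gives R_L ≥ R_th(1/0.0200 − 1) = 341.5 × 49.00 = 16.7 kΩ.

R_L(min) ≈ 16.7 kΩ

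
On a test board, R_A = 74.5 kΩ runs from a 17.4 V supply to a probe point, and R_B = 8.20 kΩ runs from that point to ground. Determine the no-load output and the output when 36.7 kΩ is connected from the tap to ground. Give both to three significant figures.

Open-circuit: V = 17.4 × 8.20/(74.5 + 8.20) = 1.73 V.
With the load, R_B becomes R_B‖R_L = 6.702 kΩ, so V = 17.4 × 6.702/81.20 = 1.44 V.

Unloaded: 1.73 V; loaded: 1.44 V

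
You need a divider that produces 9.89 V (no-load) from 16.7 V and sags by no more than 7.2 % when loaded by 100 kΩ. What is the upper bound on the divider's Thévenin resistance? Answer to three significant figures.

Loading drop = R_th/(R_th + R_L) ≤ 0.0720, so R_th ≤ R_L · ε/(1−ε) = 100 kΩ × 0.0720/0.9280 = 7.76 kΩ.

R_th ≤ 7.76 kΩ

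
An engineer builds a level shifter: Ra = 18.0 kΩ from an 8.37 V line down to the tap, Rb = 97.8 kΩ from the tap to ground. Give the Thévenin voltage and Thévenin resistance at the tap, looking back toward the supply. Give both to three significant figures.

V_th = 7.07 V, R_th = 15.2 kΩ

V_th is the open-circuit tap voltage: 8.37 × 97.8/(18.0 + 97.8) = 7.07 V.
With the supply zeroed, Ra and Rb appear in parallel from the tap: R_th = Ra‖Rb = (18.0 × 97.8)/115.8 = 15.2 kΩ.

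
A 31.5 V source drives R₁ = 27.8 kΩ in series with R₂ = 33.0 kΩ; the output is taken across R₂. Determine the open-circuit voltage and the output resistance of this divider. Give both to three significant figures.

V_th = 17.1 V, R_th = 15.1 kΩ

V_th is the open-circuit tap voltage: 31.5 × 33.0/(27.8 + 33.0) = 17.1 V.
With the supply zeroed, R₁ and R₂ appear in parallel from the tap: R_th = R₁‖R₂ = (27.8 × 33.0)/60.80 = 15.1 kΩ.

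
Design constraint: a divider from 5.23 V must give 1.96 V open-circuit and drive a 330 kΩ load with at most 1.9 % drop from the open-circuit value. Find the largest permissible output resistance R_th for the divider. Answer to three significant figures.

Loading drop = R_th/(R_th + R_L) ≤ 0.0190, so R_th ≤ R_L · ε/(1−ε) = 330 kΩ × 0.0190/0.9810 = 6.39 kΩ.
(Any R1, R2 with R2/(R1+R2) = 0.375 and R1‖R2 ≤ 6.39 kΩ will meet the spec.)

R_th ≤ 6.39 kΩ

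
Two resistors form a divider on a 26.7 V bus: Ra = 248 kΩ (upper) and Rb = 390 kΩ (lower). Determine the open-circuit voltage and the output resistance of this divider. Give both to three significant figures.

V_th is the open-circuit tap voltage: 26.7 × 390/(248 + 390) = 16.3 V.
With the supply zeroed, Ra and Rb appear in parallel from the tap: R_th = Ra‖Rb = (248 × 390)/638.0 = 152 kΩ.

V_th = 16.3 V, R_th = 152 kΩ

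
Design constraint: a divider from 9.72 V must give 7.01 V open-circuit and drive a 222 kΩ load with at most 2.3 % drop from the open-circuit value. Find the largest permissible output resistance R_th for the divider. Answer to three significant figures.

R_th ≤ 5.23 kΩ

Loading drop = R_th/(R_th + R_L) ≤ 0.0230, so R_th ≤ R_L · ε/(1−ε) = 222 kΩ × 0.0230/0.9770 = 5.23 kΩ.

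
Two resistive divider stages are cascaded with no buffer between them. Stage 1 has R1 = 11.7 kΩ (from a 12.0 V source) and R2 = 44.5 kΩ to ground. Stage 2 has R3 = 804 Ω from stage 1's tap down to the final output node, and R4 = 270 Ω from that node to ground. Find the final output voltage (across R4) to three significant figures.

V_out ≈ 0.248 V

Stage 2 presents R3+R4 = 1074 Ω as a load on stage 1's tap.
Stage 1's lower leg becomes R2‖(R3+R4) = 1049 Ω, so V_mid = 12.0 × 1049/12750 = 0.9871 V.
Stage 2 is itself unloaded: V_out = V_mid × R4/(R3+R4) = 0.9871 × 270/1074 = 0.248 V.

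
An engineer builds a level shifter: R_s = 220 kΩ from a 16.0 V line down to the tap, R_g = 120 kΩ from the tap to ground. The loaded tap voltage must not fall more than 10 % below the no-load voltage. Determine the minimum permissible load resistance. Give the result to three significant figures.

Output resistance R_th = R_s‖R_g = (220 × 120)/340.0 = 77.65 kΩ.
The fractional drop is R_th/(R_th + R_L); requiring this ≤ 0.100 gives R_L ≥ R_th(1/0.100 − 1) = 77.65 × 9.000 = 699 kΩ.

R_L(min) ≈ 699 kΩ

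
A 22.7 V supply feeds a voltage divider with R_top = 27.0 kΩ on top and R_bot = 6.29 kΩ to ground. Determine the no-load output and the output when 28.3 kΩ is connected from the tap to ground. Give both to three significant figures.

Open-circuit: V = 22.7 × 6.29/(27.0 + 6.29) = 4.29 V.
With the load, R_bot becomes R_bot‖R_L = 5.146 kΩ, so V = 22.7 × 5.146/32.15 = 3.63 V.

Unloaded: 4.29 V; loaded: 3.63 V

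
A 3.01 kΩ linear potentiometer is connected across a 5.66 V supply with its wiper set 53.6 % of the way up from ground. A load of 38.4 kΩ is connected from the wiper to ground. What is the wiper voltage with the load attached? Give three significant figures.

V ≈ 2.98 V

The wiper splits the pot into (1−α)R = 1.397 kΩ above and αR = 1.613 kΩ below.
Lower section ‖ load = 1.548 kΩ.
V_wiper = 5.66 × 1.548/(1.397 + 1.548) = 2.98 V.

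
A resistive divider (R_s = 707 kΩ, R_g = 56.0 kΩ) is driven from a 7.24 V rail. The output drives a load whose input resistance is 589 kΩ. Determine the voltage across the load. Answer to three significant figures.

The load sits in parallel with R_g: R_g‖R_L = (56.0 × 589) / (56.0 + 589) = 51.14 kΩ.
V_out = 7.24 × 51.14 / (707 + 51.14) = 7.24 × 51.14/758.1 = 0.488 V.

V_out ≈ 0.488 V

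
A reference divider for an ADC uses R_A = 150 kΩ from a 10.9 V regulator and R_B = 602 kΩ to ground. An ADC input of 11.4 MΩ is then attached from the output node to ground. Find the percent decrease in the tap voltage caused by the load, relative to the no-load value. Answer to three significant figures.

1.04 %

The divider's output (Thévenin) resistance is R_A‖R_B = 120.1 kΩ.
Fractional drop under load = R_th/(R_th + R_L) = 120.1 / (120.1 + 11400) = 0.01042.
So the output falls by 1.04 %.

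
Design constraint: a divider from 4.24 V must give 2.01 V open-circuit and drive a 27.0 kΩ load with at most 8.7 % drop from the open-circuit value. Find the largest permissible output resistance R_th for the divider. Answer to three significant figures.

R_th ≤ 2.57 kΩ

Loading drop = R_th/(R_th + R_L) ≤ 0.0870, so R_th ≤ R_L · ε/(1−ε) = 27.0 kΩ × 0.0870/0.9130 = 2.57 kΩ.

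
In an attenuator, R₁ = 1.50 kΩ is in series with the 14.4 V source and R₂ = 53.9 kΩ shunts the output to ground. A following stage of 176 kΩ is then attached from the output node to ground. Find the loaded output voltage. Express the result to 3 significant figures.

The load sits in parallel with R₂: R₂‖R_L = (53.9 × 176) / (53.9 + 176) = 41.26 kΩ.
V_out = 14.4 × 41.26 / (1.50 + 41.26) = 14.4 × 41.26/42.76 = 13.9 V.
(Unloaded it would have been 14.0 V.)

V_out ≈ 13.9 V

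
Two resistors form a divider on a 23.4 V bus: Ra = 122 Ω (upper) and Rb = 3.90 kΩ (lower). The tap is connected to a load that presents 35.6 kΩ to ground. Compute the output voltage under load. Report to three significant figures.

The load sits in parallel with Rb: Rb‖R_L = (3900 × 35600) / (3900 + 35600) = 3515 Ω.
V_out = 23.4 × 3515 / (122 + 3515) = 23.4 × 3515/3637 = 22.6 V.

V_out ≈ 22.6 V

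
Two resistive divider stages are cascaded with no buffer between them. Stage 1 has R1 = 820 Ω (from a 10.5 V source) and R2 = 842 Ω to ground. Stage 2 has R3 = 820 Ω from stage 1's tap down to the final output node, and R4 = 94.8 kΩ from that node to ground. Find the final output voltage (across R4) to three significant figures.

Stage 2 presents R3+R4 = 95620 Ω as a load on stage 1's tap.
Stage 1's lower leg becomes R2‖(R3+R4) = 834.7 Ω, so V_mid = 10.5 × 834.7/1655 = 5.296 V.
Stage 2 is itself unloaded: V_out = V_mid × R4/(R3+R4) = 5.296 × 94800/95620 = 5.25 V.

V_out ≈ 5.25 V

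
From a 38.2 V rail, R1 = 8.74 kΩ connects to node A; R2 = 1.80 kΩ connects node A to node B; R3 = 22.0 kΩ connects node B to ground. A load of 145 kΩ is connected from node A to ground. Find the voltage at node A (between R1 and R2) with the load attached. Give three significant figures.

Below node A the series string R2+R3 = 23.80 kΩ sits in parallel with the 145 kΩ load: 20.44 kΩ.
V_A = 38.2 × 20.44/(8.74 + 20.44) = 26.8 V.

V ≈ 26.8 V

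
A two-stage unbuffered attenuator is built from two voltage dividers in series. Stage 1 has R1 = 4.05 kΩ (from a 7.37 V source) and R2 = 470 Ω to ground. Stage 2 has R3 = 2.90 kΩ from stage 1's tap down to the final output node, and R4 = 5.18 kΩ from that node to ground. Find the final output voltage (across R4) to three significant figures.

V_out ≈ 0.467 V

Stage 2 presents R3+R4 = 8080 Ω as a load on stage 1's tap.
Stage 1's lower leg becomes R2‖(R3+R4) = 444.2 Ω, so V_mid = 7.37 × 444.2/4494 = 0.7284 V.
Stage 2 is itself unloaded: V_out = V_mid × R4/(R3+R4) = 0.7284 × 5180/8080 = 0.467 V.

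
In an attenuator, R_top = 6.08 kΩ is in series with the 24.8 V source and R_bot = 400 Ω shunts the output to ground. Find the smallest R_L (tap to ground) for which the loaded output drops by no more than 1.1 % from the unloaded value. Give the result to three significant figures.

R_L(min) ≈ 33.7 kΩ

Output resistance R_th = R_top‖R_bot = (6080 × 400)/6480 = 375.3 Ω.
The fractional drop is R_th/(R_th + R_L); requiring this ≤ 0.0110 gives R_L ≥ R_th(1/0.0110 − 1) = 375.3 × 89.91 = 33.7 kΩ.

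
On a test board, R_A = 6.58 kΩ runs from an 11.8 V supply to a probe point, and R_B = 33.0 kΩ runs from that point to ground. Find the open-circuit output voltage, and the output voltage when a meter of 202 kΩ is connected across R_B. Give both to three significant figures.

Unloaded: 9.84 V; loaded: 9.58 V

Open-circuit: V = 11.8 × 33.0/(6.58 + 33.0) = 9.84 V.
With the load, R_B becomes R_B‖R_L = 28.37 kΩ, so V = 11.8 × 28.37/34.95 = 9.58 V.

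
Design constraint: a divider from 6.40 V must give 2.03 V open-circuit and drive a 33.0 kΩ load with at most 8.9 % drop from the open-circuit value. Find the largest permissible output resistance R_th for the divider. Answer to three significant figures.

R_th ≤ 3.22 kΩ

Loading drop = R_th/(R_th + R_L) ≤ 0.0890, so R_th ≤ R_L · ε/(1−ε) = 33.0 kΩ × 0.0890/0.9110 = 3.22 kΩ.
(Any R1, R2 with R2/(R1+R2) = 0.317 and R1‖R2 ≤ 3.22 kΩ will meet the spec.)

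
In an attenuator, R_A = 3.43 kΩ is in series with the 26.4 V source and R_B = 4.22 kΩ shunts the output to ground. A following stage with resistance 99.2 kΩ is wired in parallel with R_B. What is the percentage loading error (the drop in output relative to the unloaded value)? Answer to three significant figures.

The divider's output (Thévenin) resistance is R_A‖R_B = 1.892 kΩ.
Fractional drop under load = R_th/(R_th + R_L) = 1.892 / (1.892 + 99.2) = 0.01872.
So the output falls by 1.87 %.

1.87 %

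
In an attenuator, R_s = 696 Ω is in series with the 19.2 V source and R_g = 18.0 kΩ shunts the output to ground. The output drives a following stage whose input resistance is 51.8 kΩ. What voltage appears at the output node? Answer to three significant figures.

The load sits in parallel with R_g: R_g‖R_L = (18000 × 51800) / (18000 + 51800) = 13360 Ω.
V_out = 19.2 × 13360 / (696 + 13360) = 19.2 × 13360/14050 = 18.2 V.

V_out ≈ 18.2 V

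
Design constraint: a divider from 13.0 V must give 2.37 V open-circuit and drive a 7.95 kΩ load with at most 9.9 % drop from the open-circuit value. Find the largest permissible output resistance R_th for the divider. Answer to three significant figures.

Loading drop = R_th/(R_th + R_L) ≤ 0.0990, so R_th ≤ R_L · ε/(1−ε) = 7.95 kΩ × 0.0990/0.9010 = 874 Ω.

R_th ≤ 874 Ω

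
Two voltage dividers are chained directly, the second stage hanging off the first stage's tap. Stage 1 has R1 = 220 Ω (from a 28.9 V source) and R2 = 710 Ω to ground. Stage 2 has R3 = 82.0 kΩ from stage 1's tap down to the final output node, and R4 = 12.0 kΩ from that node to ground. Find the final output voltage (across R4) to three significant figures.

V_out ≈ 2.81 V

Stage 2 presents R3+R4 = 94000 Ω as a load on stage 1's tap.
Stage 1's lower leg becomes R2‖(R3+R4) = 704.7 Ω, so V_mid = 28.9 × 704.7/924.7 = 22.02 V.
Stage 2 is itself unloaded: V_out = V_mid × R4/(R3+R4) = 22.02 × 12000/94000 = 2.81 V.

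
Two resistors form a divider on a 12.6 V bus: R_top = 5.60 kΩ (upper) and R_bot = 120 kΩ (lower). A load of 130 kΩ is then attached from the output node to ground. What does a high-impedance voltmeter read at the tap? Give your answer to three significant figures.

V_out ≈ 11.6 V

The load sits in parallel with R_bot: R_bot‖R_L = (120 × 130) / (120 + 130) = 62.40 kΩ.
V_out = 12.6 × 62.40 / (5.60 + 62.40) = 12.6 × 62.40/68.00 = 11.6 V.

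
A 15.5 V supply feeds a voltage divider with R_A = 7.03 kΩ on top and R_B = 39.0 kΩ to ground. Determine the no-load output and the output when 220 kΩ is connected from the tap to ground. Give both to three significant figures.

Open-circuit: V = 15.5 × 39.0/(7.03 + 39.0) = 13.1 V.
With the load, R_B becomes R_B‖R_L = 33.13 kΩ, so V = 15.5 × 33.13/40.16 = 12.8 V.

Unloaded: 13.1 V; loaded: 12.8 V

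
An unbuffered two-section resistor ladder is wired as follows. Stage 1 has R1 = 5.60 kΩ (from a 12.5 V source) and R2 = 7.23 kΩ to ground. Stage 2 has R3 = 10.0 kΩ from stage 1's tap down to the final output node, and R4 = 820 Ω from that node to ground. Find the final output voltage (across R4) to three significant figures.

Stage 2 presents R3+R4 = 10820 Ω as a load on stage 1's tap.
Stage 1's lower leg becomes R2‖(R3+R4) = 4334 Ω, so V_mid = 12.5 × 4334/9934 = 5.453 V.
Stage 2 is itself unloaded: V_out = V_mid × R4/(R3+R4) = 5.453 × 820/10820 = 0.413 V.

V_out ≈ 0.413 V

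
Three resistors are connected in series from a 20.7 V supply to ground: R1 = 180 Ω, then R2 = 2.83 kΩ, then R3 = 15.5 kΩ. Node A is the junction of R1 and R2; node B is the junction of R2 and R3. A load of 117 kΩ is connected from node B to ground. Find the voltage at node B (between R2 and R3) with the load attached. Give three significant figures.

At node B, R3 is in parallel with the load: R3‖R_L = 13690 Ω.
Below node A the resistance is R2 + (R3‖R_L) = 16520 Ω, so V_A = 20.7 × 16520/16700 = 20.48 V.
Then V_B = V_A × (R3‖R_L)/(R2 + R3‖R_L) = 20.48 × 13690/16520 = 17.0 V.

V ≈ 17.0 V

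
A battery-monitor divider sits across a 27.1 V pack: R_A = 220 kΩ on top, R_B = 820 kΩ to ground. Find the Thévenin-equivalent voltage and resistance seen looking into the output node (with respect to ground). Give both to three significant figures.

V_th is the open-circuit tap voltage: 27.1 × 820/(220 + 820) = 21.4 V.
With the supply zeroed, R_A and R_B appear in parallel from the tap: R_th = R_A‖R_B = (220 × 820)/1040 = 173 kΩ.

V_th = 21.4 V, R_th = 173 kΩ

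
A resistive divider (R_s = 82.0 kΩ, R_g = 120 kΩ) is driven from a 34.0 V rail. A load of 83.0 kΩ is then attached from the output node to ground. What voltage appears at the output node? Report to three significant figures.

V_out ≈ 12.7 V

The load sits in parallel with R_g: R_g‖R_L = (120 × 83.0) / (120 + 83.0) = 49.06 kΩ.
V_out = 34.0 × 49.06 / (82.0 + 49.06) = 34.0 × 49.06/131.1 = 12.7 V.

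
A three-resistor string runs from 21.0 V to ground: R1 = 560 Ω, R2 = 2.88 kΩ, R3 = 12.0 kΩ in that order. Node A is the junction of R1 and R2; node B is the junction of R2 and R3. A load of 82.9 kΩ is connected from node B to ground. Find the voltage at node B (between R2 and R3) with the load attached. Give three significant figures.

At node B, R3 is in parallel with the load: R3‖R_L = 10480 Ω.
Below node A the resistance is R2 + (R3‖R_L) = 13360 Ω, so V_A = 21.0 × 13360/13920 = 20.16 V.
Then V_B = V_A × (R3‖R_L)/(R2 + R3‖R_L) = 20.16 × 10480/13360 = 15.8 V.

V ≈ 15.8 V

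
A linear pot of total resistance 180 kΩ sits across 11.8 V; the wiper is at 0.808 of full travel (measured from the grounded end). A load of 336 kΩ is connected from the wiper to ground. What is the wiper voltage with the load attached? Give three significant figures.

The wiper splits the pot into (1−α)R = 34.56 kΩ above and αR = 145.4 kΩ below.
Lower section ‖ load = 101.5 kΩ.
V_wiper = 11.8 × 101.5/(34.56 + 101.5) = 8.80 V.

V ≈ 8.80 V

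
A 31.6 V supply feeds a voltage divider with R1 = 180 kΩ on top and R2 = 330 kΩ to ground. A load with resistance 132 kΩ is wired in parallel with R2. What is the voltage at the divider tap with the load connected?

The load sits in parallel with R2: R2‖R_L = (330 × 132) / (330 + 132) = 94.29 kΩ.
V_out = 31.6 × 94.29 / (180 + 94.29) = 31.6 × 94.29/274.3 = 10.9 V.

V_out ≈ 10.9 V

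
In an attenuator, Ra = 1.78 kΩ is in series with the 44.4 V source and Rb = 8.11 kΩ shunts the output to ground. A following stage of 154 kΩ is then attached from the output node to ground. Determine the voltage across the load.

The load sits in parallel with Rb: Rb‖R_L = (8.11 × 154) / (8.11 + 154) = 7.704 kΩ.
V_out = 44.4 × 7.704 / (1.78 + 7.704) = 44.4 × 7.704/9.484 = 36.1 V.

V_out ≈ 36.1 V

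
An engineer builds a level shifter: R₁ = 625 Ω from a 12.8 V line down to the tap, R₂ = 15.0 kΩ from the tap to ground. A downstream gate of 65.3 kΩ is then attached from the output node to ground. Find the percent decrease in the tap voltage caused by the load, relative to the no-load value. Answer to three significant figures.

0.910 %

The divider's output (Thévenin) resistance is R₁‖R₂ = 600.0 Ω.
Fractional drop under load = R_th/(R_th + R_L) = 600.0 / (600.0 + 65300) = 0.009105.
So the output falls by 0.910 %.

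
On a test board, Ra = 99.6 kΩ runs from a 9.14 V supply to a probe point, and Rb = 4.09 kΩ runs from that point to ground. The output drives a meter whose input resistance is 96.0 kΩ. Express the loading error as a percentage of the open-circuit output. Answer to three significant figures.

The divider's output (Thévenin) resistance is Ra‖Rb = 3.929 kΩ.
Fractional drop under load = R_th/(R_th + R_L) = 3.929 / (3.929 + 96.0) = 0.03931.
So the output falls by 3.93 %.

3.93 %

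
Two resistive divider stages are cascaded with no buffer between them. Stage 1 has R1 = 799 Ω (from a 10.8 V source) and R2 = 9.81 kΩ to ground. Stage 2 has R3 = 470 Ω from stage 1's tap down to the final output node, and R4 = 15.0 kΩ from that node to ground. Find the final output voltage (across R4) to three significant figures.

Stage 2 presents R3+R4 = 15470 Ω as a load on stage 1's tap.
Stage 1's lower leg becomes R2‖(R3+R4) = 6003 Ω, so V_mid = 10.8 × 6003/6802 = 9.531 V.
Stage 2 is itself unloaded: V_out = V_mid × R4/(R3+R4) = 9.531 × 15000/15470 = 9.24 V.

V_out ≈ 9.24 V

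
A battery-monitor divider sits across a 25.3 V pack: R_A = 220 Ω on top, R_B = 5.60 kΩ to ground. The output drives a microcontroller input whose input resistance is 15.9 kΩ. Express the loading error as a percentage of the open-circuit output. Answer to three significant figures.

1.31 %

The divider's output (Thévenin) resistance is R_A‖R_B = 211.7 Ω.
Fractional drop under load = R_th/(R_th + R_L) = 211.7 / (211.7 + 15900) = 0.01314.
So the output falls by 1.31 %.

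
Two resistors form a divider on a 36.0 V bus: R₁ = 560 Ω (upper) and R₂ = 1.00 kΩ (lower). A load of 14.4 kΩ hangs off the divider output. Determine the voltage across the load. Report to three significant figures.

The load sits in parallel with R₂: R₂‖R_L = (1000 × 14400) / (1000 + 14400) = 935.1 Ω.
V_out = 36.0 × 935.1 / (560 + 935.1) = 36.0 × 935.1/1495 = 22.5 V.

V_out ≈ 22.5 V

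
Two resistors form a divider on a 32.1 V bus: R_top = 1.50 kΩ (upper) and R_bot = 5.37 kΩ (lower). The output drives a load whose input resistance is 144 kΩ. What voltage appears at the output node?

The load sits in parallel with R_bot: R_bot‖R_L = (5.37 × 144) / (5.37 + 144) = 5.177 kΩ.
V_out = 32.1 × 5.177 / (1.50 + 5.177) = 32.1 × 5.177/6.677 = 24.9 V.

V_out ≈ 24.9 V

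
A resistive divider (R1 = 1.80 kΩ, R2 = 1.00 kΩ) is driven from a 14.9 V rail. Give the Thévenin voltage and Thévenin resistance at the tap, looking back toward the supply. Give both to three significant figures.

V_th = 5.32 V, R_th = 643 Ω

V_th is the open-circuit tap voltage: 14.9 × 1.00/(1.80 + 1.00) = 5.32 V.
With the supply zeroed, R1 and R2 appear in parallel from the tap: R_th = R1‖R2 = (1.80 × 1.00)/2.800 = 643 Ω.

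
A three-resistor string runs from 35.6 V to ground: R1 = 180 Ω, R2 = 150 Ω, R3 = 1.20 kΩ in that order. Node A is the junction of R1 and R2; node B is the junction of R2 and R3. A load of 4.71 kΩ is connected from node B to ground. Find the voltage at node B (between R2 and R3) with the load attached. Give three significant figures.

At node B, R3 is in parallel with the load: R3‖R_L = 956.3 Ω.
Below node A the resistance is R2 + (R3‖R_L) = 1106 Ω, so V_A = 35.6 × 1106/1286 = 30.62 V.
Then V_B = V_A × (R3‖R_L)/(R2 + R3‖R_L) = 30.62 × 956.3/1106 = 26.5 V.

V ≈ 26.5 V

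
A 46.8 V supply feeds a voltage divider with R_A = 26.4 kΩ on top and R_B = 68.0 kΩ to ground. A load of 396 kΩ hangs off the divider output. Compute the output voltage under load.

V_out ≈ 32.2 V

The load sits in parallel with R_B: R_B‖R_L = (68.0 × 396) / (68.0 + 396) = 58.03 kΩ.
V_out = 46.8 × 58.03 / (26.4 + 58.03) = 46.8 × 58.03/84.43 = 32.2 V.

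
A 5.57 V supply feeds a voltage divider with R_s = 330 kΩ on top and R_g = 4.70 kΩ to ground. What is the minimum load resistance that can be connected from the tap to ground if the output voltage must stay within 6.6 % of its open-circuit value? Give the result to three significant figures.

Output resistance R_th = R_s‖R_g = (330 × 4.70)/334.7 = 4.634 kΩ.
The fractional drop is R_th/(R_th + R_L); requiring this ≤ 0.0660 gives R_L ≥ R_th(1/0.0660 − 1) = 4.634 × 14.15 = 65.6 kΩ.

R_L(min) ≈ 65.6 kΩ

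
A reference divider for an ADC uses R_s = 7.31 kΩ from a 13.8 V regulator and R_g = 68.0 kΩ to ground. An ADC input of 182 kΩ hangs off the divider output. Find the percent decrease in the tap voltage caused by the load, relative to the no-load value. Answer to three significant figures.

The divider's output (Thévenin) resistance is R_s‖R_g = 6.600 kΩ.
Fractional drop under load = R_th/(R_th + R_L) = 6.600 / (6.600 + 182) = 0.03500.
So the output falls by 3.50 %.

3.50 %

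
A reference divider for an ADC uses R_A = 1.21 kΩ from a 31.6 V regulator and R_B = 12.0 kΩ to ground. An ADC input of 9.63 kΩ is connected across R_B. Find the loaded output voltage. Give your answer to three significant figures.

The load sits in parallel with R_B: R_B‖R_L = (12.0 × 9.63) / (12.0 + 9.63) = 5.343 kΩ.
V_out = 31.6 × 5.343 / (1.21 + 5.343) = 31.6 × 5.343/6.553 = 25.8 V.

V_out ≈ 25.8 V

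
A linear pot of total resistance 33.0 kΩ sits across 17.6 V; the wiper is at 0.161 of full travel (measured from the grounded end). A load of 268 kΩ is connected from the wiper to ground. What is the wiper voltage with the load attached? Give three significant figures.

V ≈ 2.79 V

The wiper splits the pot into (1−α)R = 27.69 kΩ above and αR = 5.313 kΩ below.
Lower section ‖ load = 5.210 kΩ.
V_wiper = 17.6 × 5.210/(27.69 + 5.210) = 2.79 V.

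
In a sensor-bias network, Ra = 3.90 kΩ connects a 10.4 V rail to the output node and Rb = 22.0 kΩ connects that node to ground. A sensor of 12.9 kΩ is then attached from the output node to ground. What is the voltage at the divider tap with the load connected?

The load sits in parallel with Rb: Rb‖R_L = (22.0 × 12.9) / (22.0 + 12.9) = 8.132 kΩ.
V_out = 10.4 × 8.132 / (3.90 + 8.132) = 10.4 × 8.132/12.03 = 7.03 V.

V_out ≈ 7.03 V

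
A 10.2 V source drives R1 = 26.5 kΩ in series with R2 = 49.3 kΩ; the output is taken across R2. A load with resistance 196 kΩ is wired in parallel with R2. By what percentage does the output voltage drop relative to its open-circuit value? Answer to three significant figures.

8.08 %

The divider's output (Thévenin) resistance is R1‖R2 = 17.24 kΩ.
Fractional drop under load = R_th/(R_th + R_L) = 17.24 / (17.24 + 196) = 0.08083.
So the output falls by 8.08 %.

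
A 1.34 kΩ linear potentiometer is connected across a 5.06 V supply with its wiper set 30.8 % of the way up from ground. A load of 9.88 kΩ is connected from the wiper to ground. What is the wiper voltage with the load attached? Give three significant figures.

V ≈ 1.51 V

The wiper splits the pot into (1−α)R = 927.3 Ω above and αR = 412.7 Ω below.
Lower section ‖ load = 396.2 Ω.
V_wiper = 5.06 × 396.2/(927.3 + 396.2) = 1.51 V.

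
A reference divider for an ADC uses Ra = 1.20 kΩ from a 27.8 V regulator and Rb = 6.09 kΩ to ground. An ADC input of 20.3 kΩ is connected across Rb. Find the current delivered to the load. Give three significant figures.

I_L ≈ 1.09 mA

Rb‖R_L = 4.685 kΩ; V_out = 27.8 × 4.685/5.885 = 22.13 V.
I_L = V_out / R_L = 22.13 / 20.3 kΩ = 1.09 mA.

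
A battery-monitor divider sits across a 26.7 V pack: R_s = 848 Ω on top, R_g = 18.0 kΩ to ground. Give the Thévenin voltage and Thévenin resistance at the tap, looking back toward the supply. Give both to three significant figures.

V_th is the open-circuit tap voltage: 26.7 × 18000/(848 + 18000) = 25.5 V.
With the supply zeroed, R_s and R_g appear in parallel from the tap: R_th = R_s‖R_g = (848 × 18000)/18850 = 810 Ω.

V_th = 25.5 V, R_th = 810 Ω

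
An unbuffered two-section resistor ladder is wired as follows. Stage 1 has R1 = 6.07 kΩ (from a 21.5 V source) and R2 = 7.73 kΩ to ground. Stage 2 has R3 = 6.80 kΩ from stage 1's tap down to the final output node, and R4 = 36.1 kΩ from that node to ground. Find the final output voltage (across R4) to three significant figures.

Stage 2 presents R3+R4 = 42.90 kΩ as a load on stage 1's tap.
Stage 1's lower leg becomes R2‖(R3+R4) = 6.550 kΩ, so V_mid = 21.5 × 6.550/12.62 = 11.16 V.
Stage 2 is itself unloaded: V_out = V_mid × R4/(R3+R4) = 11.16 × 36.1/42.90 = 9.39 V.

V_out ≈ 9.39 V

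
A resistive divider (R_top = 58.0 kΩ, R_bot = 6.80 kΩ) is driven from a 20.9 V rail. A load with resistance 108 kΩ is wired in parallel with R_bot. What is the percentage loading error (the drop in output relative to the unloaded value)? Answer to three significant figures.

The divider's output (Thévenin) resistance is R_top‖R_bot = 6.086 kΩ.
Fractional drop under load = R_th/(R_th + R_L) = 6.086 / (6.086 + 108) = 0.05335.
So the output falls by 5.33 %.

5.33 %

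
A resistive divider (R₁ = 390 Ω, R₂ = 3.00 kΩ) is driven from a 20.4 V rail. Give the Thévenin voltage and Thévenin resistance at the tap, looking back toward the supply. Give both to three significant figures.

V_th is the open-circuit tap voltage: 20.4 × 3000/(390 + 3000) = 18.1 V.
With the supply zeroed, R₁ and R₂ appear in parallel from the tap: R_th = R₁‖R₂ = (390 × 3000)/3390 = 345 Ω.

V_th = 18.1 V, R_th = 345 Ω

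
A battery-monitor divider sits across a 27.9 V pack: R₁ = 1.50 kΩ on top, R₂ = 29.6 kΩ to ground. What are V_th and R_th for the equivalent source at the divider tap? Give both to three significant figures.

V_th = 26.6 V, R_th = 1.43 kΩ

V_th is the open-circuit tap voltage: 27.9 × 29.6/(1.50 + 29.6) = 26.6 V.
With the supply zeroed, R₁ and R₂ appear in parallel from the tap: R_th = R₁‖R₂ = (1.50 × 29.6)/31.10 = 1.43 kΩ.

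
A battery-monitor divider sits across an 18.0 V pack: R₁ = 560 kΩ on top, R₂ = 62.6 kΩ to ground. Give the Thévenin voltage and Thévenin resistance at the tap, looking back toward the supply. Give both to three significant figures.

V_th = 1.81 V, R_th = 56.3 kΩ

V_th is the open-circuit tap voltage: 18.0 × 62.6/(560 + 62.6) = 1.81 V.
With the supply zeroed, R₁ and R₂ appear in parallel from the tap: R_th = R₁‖R₂ = (560 × 62.6)/622.6 = 56.3 kΩ.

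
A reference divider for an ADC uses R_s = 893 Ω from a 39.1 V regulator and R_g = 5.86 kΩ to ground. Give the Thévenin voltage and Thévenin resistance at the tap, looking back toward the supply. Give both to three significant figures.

V_th is the open-circuit tap voltage: 39.1 × 5860/(893 + 5860) = 33.9 V.
With the supply zeroed, R_s and R_g appear in parallel from the tap: R_th = R_s‖R_g = (893 × 5860)/6753 = 775 Ω.

V_th = 33.9 V, R_th = 775 Ω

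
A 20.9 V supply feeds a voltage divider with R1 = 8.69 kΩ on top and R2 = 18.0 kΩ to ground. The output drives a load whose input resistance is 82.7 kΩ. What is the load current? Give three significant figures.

I_L ≈ 0.159 mA

R2‖R_L = 14.78 kΩ; V_out = 20.9 × 14.78/23.47 = 13.16 V.
I_L = V_out / R_L = 13.16 / 82.7 kΩ = 0.159 mA.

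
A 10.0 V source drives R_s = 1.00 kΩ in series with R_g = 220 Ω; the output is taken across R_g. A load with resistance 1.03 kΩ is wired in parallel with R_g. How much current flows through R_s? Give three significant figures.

R_g‖R_L = 181.3 Ω, so the source sees R_s + R_g‖R_L = 1181 Ω.
I = 10.0 V / 1181 Ω = 8.47 mA.

I ≈ 8.47 mA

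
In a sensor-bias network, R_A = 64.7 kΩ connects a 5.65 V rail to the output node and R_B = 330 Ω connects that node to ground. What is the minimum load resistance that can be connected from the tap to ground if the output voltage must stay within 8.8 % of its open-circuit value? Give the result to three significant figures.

R_L(min) ≈ 3.40 kΩ

Output resistance R_th = R_A‖R_B = (64700 × 330)/65030 = 328.3 Ω.
The fractional drop is R_th/(R_th + R_L); requiring this ≤ 0.0880 gives R_L ≥ R_th(1/0.0880 − 1) = 328.3 × 10.36 = 3.40 kΩ.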